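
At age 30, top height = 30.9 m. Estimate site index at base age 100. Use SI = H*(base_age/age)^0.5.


Formula: SI = H_dom * (base_age / age)^0.5
Age ratio = 100 / 30 = 3.33333
sqrt(age_ratio) = 1.82574
SI = 30.9 * 1.82574 = 56.4 m

56.4


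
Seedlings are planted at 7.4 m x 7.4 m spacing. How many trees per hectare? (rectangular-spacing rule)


Formula: TPH = 10000 m^2/ha / (spacing_x * spacing_y)
Area per tree = 7.4 m * 7.4 m = 54.76 m^2
TPH = 10000 / 54.76 = 183 trees/ha

183


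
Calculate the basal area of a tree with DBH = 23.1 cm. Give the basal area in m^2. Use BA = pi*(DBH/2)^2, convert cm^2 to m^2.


Formula: BA = pi * (DBH/2)^2 / 10000  (cm^2 to m^2)
Radius = DBH/2 = 23.1/2 = 11.55 cm
BA = pi * 11.55^2 / 10000
   = 419.0963 cm^2 / 10000
   = 0.0419 m^2

0.0419


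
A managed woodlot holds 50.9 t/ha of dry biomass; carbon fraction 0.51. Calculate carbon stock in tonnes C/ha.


Formula: Carbon Stock = Biomass * Carbon Fraction
C = 50.9 t/ha * 0.51
C = 26.0 t C/ha

26.0


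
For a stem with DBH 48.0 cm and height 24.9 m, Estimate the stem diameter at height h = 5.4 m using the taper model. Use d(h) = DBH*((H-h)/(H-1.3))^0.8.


Taper: d(h) = DBH * ((H - h) / (H - 1.3))^0.8
Numerator = H - h = 24.9 - 5.4 = 19.5 m
Denominator = H - 1.3 = 24.9 - 1.3 = 23.6 m
Ratio = 19.5 / 23.6 = 0.82627
d = 48.0 * 0.82627^0.8 = 41.2 cm

41.2


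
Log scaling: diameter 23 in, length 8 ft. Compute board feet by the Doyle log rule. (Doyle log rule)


Doyle: BF = (D - 4)^2 * L / 16
Adjusted diameter = 23 - 4 = 19 in
(D-4)^2 = 19^2 = 361
BF = 361 * 8 / 16 = 181 BF

181


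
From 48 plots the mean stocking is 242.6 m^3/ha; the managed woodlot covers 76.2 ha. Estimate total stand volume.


Formula: Total Volume = Mean Volume per ha * Total Area
Total Volume = 242.6 m^3/ha * 76.2 ha
Total Volume = 18486 m^3

18486


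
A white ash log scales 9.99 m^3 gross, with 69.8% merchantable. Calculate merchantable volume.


Formula: MV = V_total * (merchantable_pct / 100)
Merchantable fraction = 69.8% / 100 = 0.698
MV = 9.99 m^3 * 0.698 = 6.973 m^3

6.973


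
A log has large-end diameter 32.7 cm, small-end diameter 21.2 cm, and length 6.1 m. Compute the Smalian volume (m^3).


Smalian: V = (A1 + A2)/2 * L,  A = pi*(D/200)^2
A1 = pi*(32.7/200)^2 = 0.083982 m^2
A2 = pi*(21.2/200)^2 = 0.035299 m^2
V = (0.083982+0.035299)/2*6.1 = 0.3638 m^3

0.3638


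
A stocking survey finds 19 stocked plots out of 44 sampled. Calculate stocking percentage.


Formula: Stocking % = stocked plots / total plots * 100
Stocking = 19 / 44 * 100
Stocking = 0.4318 * 100 = 43.2%

43.2


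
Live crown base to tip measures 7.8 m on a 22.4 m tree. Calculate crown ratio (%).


Formula: Crown Ratio = (Crown Length / Total Height) * 100
CR = (7.8 m / 22.4 m) * 100
CR = 0.3482 * 100 = 34.8%

34.8


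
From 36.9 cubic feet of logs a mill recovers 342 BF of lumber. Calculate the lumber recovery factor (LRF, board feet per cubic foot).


Formula: LRF = Lumber Output (BF) / Log Input (ft^3)
LRF = 342 BF / 36.9 ft^3
LRF = 9.27 BF/ft^3

9.27


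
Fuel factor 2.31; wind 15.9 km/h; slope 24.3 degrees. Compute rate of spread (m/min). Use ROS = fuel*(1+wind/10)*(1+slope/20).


Formula: ROS = fuel * (1 + wind/10) * (1 + slope/20)
Wind factor = 1 + 15.9/10 = 2.59
Slope factor = 1 + 24.3/20 = 2.215
ROS = 2.31 * 2.59 * 2.215 = 13.25 m/min

13.25


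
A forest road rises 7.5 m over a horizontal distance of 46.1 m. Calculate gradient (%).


Formula: Gradient = rise / run * 100
Gradient = 7.5 / 46.1 * 100 = 16.3%

16.3


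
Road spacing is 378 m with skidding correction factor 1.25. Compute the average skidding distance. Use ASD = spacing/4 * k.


Formula: ASD = (spacing / 4) * correction
Uncorrected distance = spacing / 4 = 378 / 4 = 94.5 m
ASD = 94.5 * 1.25 = 118 m

118


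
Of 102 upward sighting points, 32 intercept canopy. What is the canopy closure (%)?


Formula: Canopy closure = covered points / total points * 100
Closure = 32 / 102 * 100
Closure = 0.3137 * 100 = 31.4%

31.4


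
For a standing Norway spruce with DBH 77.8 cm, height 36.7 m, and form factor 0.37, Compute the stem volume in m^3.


Formula: V = pi * (DBH/200)^2 * H * ff
Radius = DBH/200 = 77.8/200 = 0.389 m
Radius^2 = 0.389^2 = 0.151321 m^2
V = pi * 0.151321 * 36.7 * 0.37
V = 6.455 m^3

6.455


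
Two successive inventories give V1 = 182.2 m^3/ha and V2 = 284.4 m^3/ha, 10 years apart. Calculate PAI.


Formula: PAI = (V_T2 - V_T1) / (T2 - T1)
Volume increment = 284.4 - 182.2 = 102.2 m^3/ha
PAI = 102.2 / 10 = 10.22 m^3/ha/year

10.22


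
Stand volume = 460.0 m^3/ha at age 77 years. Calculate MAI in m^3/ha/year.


Formula: MAI = Total Volume / Stand Age
MAI = 460.0 m^3/ha / 77 years
MAI = 5.97 m^3/ha/year

5.97


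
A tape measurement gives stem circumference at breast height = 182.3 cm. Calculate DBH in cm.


Formula: DBH = C / pi
DBH = 182.3 / pi
pi = 3.14159...
DBH = 58.0 cm

58.0


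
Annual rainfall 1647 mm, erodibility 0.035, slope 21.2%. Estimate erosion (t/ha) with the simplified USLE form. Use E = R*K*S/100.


Formula: E = R * K * S / 100  (simplified USLE)
R * K = 1647 * 0.035 = 57.645
E = 57.645 * 21.2 / 100 = 12.22 t/ha

12.22


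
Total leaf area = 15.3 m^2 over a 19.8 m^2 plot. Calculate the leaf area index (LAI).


Formula: LAI = total leaf area / ground area  (dimensionless)
LAI = 15.3 m^2 / 19.8 m^2
LAI = 0.77

0.77


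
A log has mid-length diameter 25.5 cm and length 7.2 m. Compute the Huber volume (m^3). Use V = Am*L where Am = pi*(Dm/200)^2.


Huber: V = Am * L,  Am = pi*(Dm/200)^2
Am = pi*(25.5/200)^2 = 0.051071 m^2
V = 0.051071*7.2 = 0.3677 m^3

0.3677


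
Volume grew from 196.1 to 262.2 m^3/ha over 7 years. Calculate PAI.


Formula: PAI = (V_T2 - V_T1) / (T2 - T1)
Volume increment = 262.2 - 196.1 = 66.1 m^3/ha
PAI = 66.1 / 7 = 9.44 m^3/ha/year

9.44


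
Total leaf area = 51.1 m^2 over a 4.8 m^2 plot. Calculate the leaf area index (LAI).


Formula: LAI = total leaf area / ground area  (dimensionless)
LAI = 51.1 m^2 / 4.8 m^2
LAI = 10.65

10.65


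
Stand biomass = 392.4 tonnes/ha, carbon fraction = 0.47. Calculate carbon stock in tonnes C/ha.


Formula: Carbon Stock = Biomass * Carbon Fraction
C = 392.4 t/ha * 0.47
C = 184.4 t C/ha

184.4


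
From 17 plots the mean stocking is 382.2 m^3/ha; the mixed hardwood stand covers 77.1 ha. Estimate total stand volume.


Formula: Total Volume = Mean Volume per ha * Total Area
Total Volume = 382.2 m^3/ha * 77.1 ha
Total Volume = 29468 m^3

29468


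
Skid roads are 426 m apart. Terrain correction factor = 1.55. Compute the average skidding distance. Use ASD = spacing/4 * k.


Formula: ASD = (spacing / 4) * correction
Uncorrected distance = spacing / 4 = 426 / 4 = 106.5 m
ASD = 106.5 * 1.55 = 165 m

165


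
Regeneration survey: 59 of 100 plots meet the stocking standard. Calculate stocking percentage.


Formula: Stocking % = stocked plots / total plots * 100
Stocking = 59 / 100 * 100
Stocking = 0.59 * 100 = 59.0%

59.0


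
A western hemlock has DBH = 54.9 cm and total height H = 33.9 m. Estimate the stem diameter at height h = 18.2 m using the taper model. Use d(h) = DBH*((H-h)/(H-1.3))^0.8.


Taper: d(h) = DBH * ((H - h) / (H - 1.3))^0.8
Numerator = H - h = 33.9 - 18.2 = 15.7 m
Denominator = H - 1.3 = 33.9 - 1.3 = 32.6 m
Ratio = 15.7 / 32.6 = 0.4816
d = 54.9 * 0.4816^0.8 = 30.6 cm

30.6


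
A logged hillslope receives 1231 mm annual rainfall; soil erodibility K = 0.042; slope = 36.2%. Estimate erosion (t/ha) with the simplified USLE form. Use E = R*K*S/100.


Formula: E = R * K * S / 100  (simplified USLE)
R * K = 1231 * 0.042 = 51.702
E = 51.702 * 36.2 / 100 = 18.72 t/ha

18.72


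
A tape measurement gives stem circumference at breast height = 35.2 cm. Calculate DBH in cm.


Formula: DBH = C / pi
DBH = 35.2 / pi
pi = 3.14159...
DBH = 11.2 cm

11.2


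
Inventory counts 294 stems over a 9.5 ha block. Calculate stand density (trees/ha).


Formula: Stand Density = N_trees / Area_ha
Density = 294 trees / 9.5 ha
Density = 31 trees/ha

31


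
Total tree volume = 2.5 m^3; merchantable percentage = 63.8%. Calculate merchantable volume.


Formula: MV = V_total * (merchantable_pct / 100)
Merchantable fraction = 63.8% / 100 = 0.638
MV = 2.5 m^3 * 0.638 = 1.595 m^3

1.595


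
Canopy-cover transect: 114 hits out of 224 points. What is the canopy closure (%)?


Formula: Canopy closure = covered points / total points * 100
Closure = 114 / 224 * 100
Closure = 0.5089 * 100 = 50.9%

50.9


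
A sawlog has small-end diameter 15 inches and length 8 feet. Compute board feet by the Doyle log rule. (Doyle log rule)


Doyle: BF = (D - 4)^2 * L / 16
Adjusted diameter = 15 - 4 = 11 in
(D-4)^2 = 11^2 = 121
BF = 121 * 8 / 16 = 61 BF

61


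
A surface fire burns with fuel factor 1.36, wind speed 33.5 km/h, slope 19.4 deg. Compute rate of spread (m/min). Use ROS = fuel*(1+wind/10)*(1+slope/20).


Formula: ROS = fuel * (1 + wind/10) * (1 + slope/20)
Wind factor = 1 + 33.5/10 = 4.35
Slope factor = 1 + 19.4/20 = 1.97
ROS = 1.36 * 4.35 * 1.97 = 11.65 m/min

11.65


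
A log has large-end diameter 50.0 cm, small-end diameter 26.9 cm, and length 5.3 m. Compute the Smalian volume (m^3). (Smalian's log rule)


Smalian: V = (A1 + A2)/2 * L,  A = pi*(D/200)^2
A1 = pi*(50.0/200)^2 = 0.19635 m^2
A2 = pi*(26.9/200)^2 = 0.056832 m^2
V = (0.19635+0.056832)/2*5.3 = 0.6709 m^3

0.6709


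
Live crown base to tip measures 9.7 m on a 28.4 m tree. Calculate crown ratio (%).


Formula: Crown Ratio = (Crown Length / Total Height) * 100
CR = (9.7 m / 28.4 m) * 100
CR = 0.3415 * 100 = 34.2%

34.2


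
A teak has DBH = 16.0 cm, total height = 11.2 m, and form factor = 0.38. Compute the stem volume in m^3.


Formula: V = pi * (DBH/200)^2 * H * ff
Radius = DBH/200 = 16.0/200 = 0.08 m
Radius^2 = 0.08^2 = 0.0064 m^2
V = pi * 0.0064 * 11.2 * 0.38
V = 0.086 m^3

0.086


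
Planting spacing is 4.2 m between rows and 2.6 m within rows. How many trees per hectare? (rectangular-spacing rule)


Formula: TPH = 10000 m^2/ha / (spacing_x * spacing_y)
Area per tree = 4.2 m * 2.6 m = 10.92 m^2
TPH = 10000 / 10.92 = 916 trees/ha

916


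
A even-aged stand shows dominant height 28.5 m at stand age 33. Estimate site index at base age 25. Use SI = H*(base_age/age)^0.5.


Formula: SI = H_dom * (base_age / age)^0.5
Age ratio = 25 / 33 = 0.75758
sqrt(age_ratio) = 0.87039
SI = 28.5 * 0.87039 = 24.8 m

24.8


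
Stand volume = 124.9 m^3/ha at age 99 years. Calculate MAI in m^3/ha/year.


Formula: MAI = Total Volume / Stand Age
MAI = 124.9 m^3/ha / 99 years
MAI = 1.26 m^3/ha/year

1.26


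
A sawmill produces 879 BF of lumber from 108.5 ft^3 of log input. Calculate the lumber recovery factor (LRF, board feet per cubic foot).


Formula: LRF = Lumber Output (BF) / Log Input (ft^3)
LRF = 879 BF / 108.5 ft^3
LRF = 8.1 BF/ft^3

8.1


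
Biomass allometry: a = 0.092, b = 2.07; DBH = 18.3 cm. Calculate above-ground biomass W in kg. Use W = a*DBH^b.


Formula: W = a * DBH^b  (allometric power law)
DBH^b = 18.3^2.07 = 410.4628
W = 0.092 * 410.4628 = 37.8 kg

37.8


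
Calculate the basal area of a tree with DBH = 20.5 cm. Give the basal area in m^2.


Formula: BA = pi * (DBH/2)^2 / 10000  (cm^2 to m^2)
Radius = DBH/2 = 20.5/2 = 10.25 cm
BA = pi * 10.25^2 / 10000
   = 330.0636 cm^2 / 10000
   = 0.033 m^2

0.033


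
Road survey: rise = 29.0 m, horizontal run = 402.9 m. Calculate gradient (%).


Formula: Gradient = rise / run * 100
Gradient = 29.0 / 402.9 * 100 = 7.2%

7.2


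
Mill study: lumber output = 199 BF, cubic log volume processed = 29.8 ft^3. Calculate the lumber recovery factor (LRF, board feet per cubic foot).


Formula: LRF = Lumber Output (BF) / Log Input (ft^3)
LRF = 199 BF / 29.8 ft^3
LRF = 6.68 BF/ft^3

6.68


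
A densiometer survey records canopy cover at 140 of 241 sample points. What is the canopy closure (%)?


Formula: Canopy closure = covered points / total points * 100
Closure = 140 / 241 * 100
Closure = 0.5809 * 100 = 58.1%

58.1


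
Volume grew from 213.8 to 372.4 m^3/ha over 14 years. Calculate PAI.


Formula: PAI = (V_T2 - V_T1) / (T2 - T1)
Volume increment = 372.4 - 213.8 = 158.6 m^3/ha
PAI = 158.6 / 14 = 11.33 m^3/ha/year

11.33


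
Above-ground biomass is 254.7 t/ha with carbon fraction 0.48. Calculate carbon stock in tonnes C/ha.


Formula: Carbon Stock = Biomass * Carbon Fraction
C = 254.7 t/ha * 0.48
C = 122.3 t C/ha

122.3


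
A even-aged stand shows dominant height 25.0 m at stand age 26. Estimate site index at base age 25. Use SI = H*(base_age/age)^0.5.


Formula: SI = H_dom * (base_age / age)^0.5
Age ratio = 25 / 26 = 0.96154
sqrt(age_ratio) = 0.98058
SI = 25.0 * 0.98058 = 24.5 m

24.5


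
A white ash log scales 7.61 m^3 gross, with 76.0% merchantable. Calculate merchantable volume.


Formula: MV = V_total * (merchantable_pct / 100)
Merchantable fraction = 76.0% / 100 = 0.76
MV = 7.61 m^3 * 0.76 = 5.784 m^3

5.784


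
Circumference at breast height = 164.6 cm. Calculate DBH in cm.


Formula: DBH = C / pi
DBH = 164.6 / pi
pi = 3.14159...
DBH = 52.4 cm

52.4


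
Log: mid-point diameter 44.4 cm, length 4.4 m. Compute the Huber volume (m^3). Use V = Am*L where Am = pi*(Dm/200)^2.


Huber: V = Am * L,  Am = pi*(Dm/200)^2
Am = pi*(44.4/200)^2 = 0.15483 m^2
V = 0.15483*4.4 = 0.6813 m^3

0.6813


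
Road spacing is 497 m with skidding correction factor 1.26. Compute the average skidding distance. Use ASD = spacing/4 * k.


Formula: ASD = (spacing / 4) * correction
Uncorrected distance = spacing / 4 = 497 / 4 = 124.25 m
ASD = 124.25 * 1.26 = 157 m

157


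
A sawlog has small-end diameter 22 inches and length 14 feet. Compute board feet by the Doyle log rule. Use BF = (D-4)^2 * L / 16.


Doyle: BF = (D - 4)^2 * L / 16
Adjusted diameter = 22 - 4 = 18 in
(D-4)^2 = 18^2 = 324
BF = 324 * 14 / 16 = 284 BF

284


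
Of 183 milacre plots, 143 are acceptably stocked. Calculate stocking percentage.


Formula: Stocking % = stocked plots / total plots * 100
Stocking = 143 / 183 * 100
Stocking = 0.7814 * 100 = 78.1%

78.1


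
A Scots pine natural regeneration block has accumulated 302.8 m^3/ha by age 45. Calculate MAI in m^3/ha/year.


Formula: MAI = Total Volume / Stand Age
MAI = 302.8 m^3/ha / 45 years
MAI = 6.73 m^3/ha/year

6.73


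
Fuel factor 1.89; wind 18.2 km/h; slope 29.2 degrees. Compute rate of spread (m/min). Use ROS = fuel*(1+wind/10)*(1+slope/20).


Formula: ROS = fuel * (1 + wind/10) * (1 + slope/20)
Wind factor = 1 + 18.2/10 = 2.82
Slope factor = 1 + 29.2/20 = 2.46
ROS = 1.89 * 2.82 * 2.46 = 13.11 m/min

13.11


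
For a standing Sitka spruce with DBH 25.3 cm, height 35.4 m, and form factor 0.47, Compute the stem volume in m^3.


Formula: V = pi * (DBH/200)^2 * H * ff
Radius = DBH/200 = 25.3/200 = 0.1265 m
Radius^2 = 0.1265^2 = 0.01600225 m^2
V = pi * 0.01600225 * 35.4 * 0.47
V = 0.836 m^3

0.836


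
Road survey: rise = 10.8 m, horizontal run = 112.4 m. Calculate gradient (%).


Formula: Gradient = rise / run * 100
Gradient = 10.8 / 112.4 * 100 = 9.6%

9.6


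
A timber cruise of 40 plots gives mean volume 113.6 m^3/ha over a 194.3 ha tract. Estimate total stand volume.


Formula: Total Volume = Mean Volume per ha * Total Area
Total Volume = 113.6 m^3/ha * 194.3 ha
Total Volume = 22072 m^3

22072


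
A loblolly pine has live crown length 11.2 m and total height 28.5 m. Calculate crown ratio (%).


Formula: Crown Ratio = (Crown Length / Total Height) * 100
CR = (11.2 m / 28.5 m) * 100
CR = 0.393 * 100 = 39.3%

39.3


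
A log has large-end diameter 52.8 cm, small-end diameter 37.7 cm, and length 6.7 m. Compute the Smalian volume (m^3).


Smalian: V = (A1 + A2)/2 * L,  A = pi*(D/200)^2
A1 = pi*(52.8/200)^2 = 0.218956 m^2
A2 = pi*(37.7/200)^2 = 0.111628 m^2
V = (0.218956+0.111628)/2*6.7 = 1.1075 m^3

1.1075


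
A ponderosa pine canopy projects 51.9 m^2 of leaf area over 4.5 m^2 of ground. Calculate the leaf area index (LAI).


Formula: LAI = total leaf area / ground area  (dimensionless)
LAI = 51.9 m^2 / 4.5 m^2
LAI = 11.53

11.53


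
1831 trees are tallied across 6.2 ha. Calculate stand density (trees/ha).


Formula: Stand Density = N_trees / Area_ha
Density = 1831 trees / 6.2 ha
Density = 295 trees/ha

295


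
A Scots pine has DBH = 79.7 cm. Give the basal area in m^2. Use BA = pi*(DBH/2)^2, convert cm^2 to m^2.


Formula: BA = pi * (DBH/2)^2 / 10000  (cm^2 to m^2)
Radius = DBH/2 = 79.7/2 = 39.85 cm
BA = pi * 39.85^2 / 10000
   = 4988.9198 cm^2 / 10000
   = 0.4989 m^2

0.4989


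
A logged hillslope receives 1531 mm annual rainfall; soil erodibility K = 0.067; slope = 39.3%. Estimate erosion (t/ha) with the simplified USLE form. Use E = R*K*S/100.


Formula: E = R * K * S / 100  (simplified USLE)
R * K = 1531 * 0.067 = 102.577
E = 102.577 * 39.3 / 100 = 40.31 t/ha

40.31


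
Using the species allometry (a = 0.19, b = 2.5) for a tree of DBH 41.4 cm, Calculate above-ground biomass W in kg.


Formula: W = a * DBH^b  (allometric power law)
DBH^b = 41.4^2.5 = 11028.104
W = 0.19 * 11028.104 = 2095.3 kg

2095.3


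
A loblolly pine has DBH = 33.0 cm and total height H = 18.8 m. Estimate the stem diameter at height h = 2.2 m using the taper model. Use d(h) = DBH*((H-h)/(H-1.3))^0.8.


Taper: d(h) = DBH * ((H - h) / (H - 1.3))^0.8
Numerator = H - h = 18.8 - 2.2 = 16.6 m
Denominator = H - 1.3 = 18.8 - 1.3 = 17.5 m
Ratio = 16.6 / 17.5 = 0.94857
d = 33.0 * 0.94857^0.8 = 31.6 cm

31.6


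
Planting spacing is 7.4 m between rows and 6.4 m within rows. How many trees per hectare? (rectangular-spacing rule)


Formula: TPH = 10000 m^2/ha / (spacing_x * spacing_y)
Area per tree = 7.4 m * 6.4 m = 47.36 m^2
TPH = 10000 / 47.36 = 211 trees/ha

211


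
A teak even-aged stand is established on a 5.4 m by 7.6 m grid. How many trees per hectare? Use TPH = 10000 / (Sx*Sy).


Formula: TPH = 10000 m^2/ha / (spacing_x * spacing_y)
Area per tree = 5.4 m * 7.6 m = 41.04 m^2
TPH = 10000 / 41.04 = 244 trees/ha

244


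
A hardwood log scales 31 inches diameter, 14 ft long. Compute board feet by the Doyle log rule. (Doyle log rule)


Doyle: BF = (D - 4)^2 * L / 16
Adjusted diameter = 31 - 4 = 27 in
(D-4)^2 = 27^2 = 729
BF = 729 * 14 / 16 = 638 BF

638


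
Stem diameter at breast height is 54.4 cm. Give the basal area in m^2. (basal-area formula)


Formula: BA = pi * (DBH/2)^2 / 10000  (cm^2 to m^2)
Radius = DBH/2 = 54.4/2 = 27.2 cm
BA = pi * 27.2^2 / 10000
   = 2324.2759 cm^2 / 10000
   = 0.2324 m^2

0.2324


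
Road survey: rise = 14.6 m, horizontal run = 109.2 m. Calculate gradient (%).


Formula: Gradient = rise / run * 100
Gradient = 14.6 / 109.2 * 100 = 13.4%

13.4


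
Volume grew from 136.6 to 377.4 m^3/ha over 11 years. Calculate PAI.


Formula: PAI = (V_T2 - V_T1) / (T2 - T1)
Volume increment = 377.4 - 136.6 = 240.8 m^3/ha
PAI = 240.8 / 11 = 21.89 m^3/ha/year

21.89


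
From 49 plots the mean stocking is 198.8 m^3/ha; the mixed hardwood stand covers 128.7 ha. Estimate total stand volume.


Formula: Total Volume = Mean Volume per ha * Total Area
Total Volume = 198.8 m^3/ha * 128.7 ha
Total Volume = 25586 m^3

25586


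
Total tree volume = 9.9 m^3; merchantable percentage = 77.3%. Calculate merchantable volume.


Formula: MV = V_total * (merchantable_pct / 100)
Merchantable fraction = 77.3% / 100 = 0.773
MV = 9.9 m^3 * 0.773 = 7.653 m^3

7.653


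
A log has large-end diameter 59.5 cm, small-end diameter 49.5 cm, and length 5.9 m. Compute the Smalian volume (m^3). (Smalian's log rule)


Smalian: V = (A1 + A2)/2 * L,  A = pi*(D/200)^2
A1 = pi*(59.5/200)^2 = 0.278051 m^2
A2 = pi*(49.5/200)^2 = 0.192442 m^2
V = (0.278051+0.192442)/2*5.9 = 1.388 m^3

1.388


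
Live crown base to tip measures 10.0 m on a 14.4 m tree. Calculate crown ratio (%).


Formula: Crown Ratio = (Crown Length / Total Height) * 100
CR = (10.0 m / 14.4 m) * 100
CR = 0.6944 * 100 = 69.4%

69.4


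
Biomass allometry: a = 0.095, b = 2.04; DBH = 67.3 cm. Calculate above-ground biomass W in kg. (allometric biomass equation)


Formula: W = a * DBH^b  (allometric power law)
DBH^b = 67.3^2.04 = 5359.8265
W = 0.095 * 5359.8265 = 509.2 kg

509.2


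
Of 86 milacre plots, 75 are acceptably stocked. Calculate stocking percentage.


Formula: Stocking % = stocked plots / total plots * 100
Stocking = 75 / 86 * 100
Stocking = 0.8721 * 100 = 87.2%

87.2


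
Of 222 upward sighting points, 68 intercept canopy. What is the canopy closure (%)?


Formula: Canopy closure = covered points / total points * 100
Closure = 68 / 222 * 100
Closure = 0.3063 * 100 = 30.6%

30.6


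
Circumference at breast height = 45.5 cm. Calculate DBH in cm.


Formula: DBH = C / pi
DBH = 45.5 / pi
pi = 3.14159...
DBH = 14.5 cm

14.5


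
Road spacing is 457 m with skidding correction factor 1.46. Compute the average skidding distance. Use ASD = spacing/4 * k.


Formula: ASD = (spacing / 4) * correction
Uncorrected distance = spacing / 4 = 457 / 4 = 114.25 m
ASD = 114.25 * 1.46 = 167 m

167


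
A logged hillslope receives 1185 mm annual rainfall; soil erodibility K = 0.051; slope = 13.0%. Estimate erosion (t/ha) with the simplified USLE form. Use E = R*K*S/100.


Formula: E = R * K * S / 100  (simplified USLE)
R * K = 1185 * 0.051 = 60.435
E = 60.435 * 13.0 / 100 = 7.86 t/ha

7.86


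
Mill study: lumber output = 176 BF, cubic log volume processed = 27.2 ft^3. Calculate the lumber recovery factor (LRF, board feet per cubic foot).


Formula: LRF = Lumber Output (BF) / Log Input (ft^3)
LRF = 176 BF / 27.2 ft^3
LRF = 6.47 BF/ft^3

6.47


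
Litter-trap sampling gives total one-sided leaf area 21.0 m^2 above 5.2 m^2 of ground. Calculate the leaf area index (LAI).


Formula: LAI = total leaf area / ground area  (dimensionless)
LAI = 21.0 m^2 / 5.2 m^2
LAI = 4.04

4.04


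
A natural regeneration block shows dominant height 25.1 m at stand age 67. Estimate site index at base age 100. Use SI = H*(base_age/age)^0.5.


Formula: SI = H_dom * (base_age / age)^0.5
Age ratio = 100 / 67 = 1.49254
sqrt(age_ratio) = 1.22169
SI = 25.1 * 1.22169 = 30.7 m

30.7


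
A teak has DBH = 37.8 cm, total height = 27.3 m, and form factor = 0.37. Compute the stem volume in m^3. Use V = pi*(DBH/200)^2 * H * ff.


Formula: V = pi * (DBH/200)^2 * H * ff
Radius = DBH/200 = 37.8/200 = 0.189 m
Radius^2 = 0.189^2 = 0.035721 m^2
V = pi * 0.035721 * 27.3 * 0.37
V = 1.134 m^3

1.134


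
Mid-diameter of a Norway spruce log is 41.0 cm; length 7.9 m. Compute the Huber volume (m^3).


Huber: V = Am * L,  Am = pi*(Dm/200)^2
Am = pi*(41.0/200)^2 = 0.132025 m^2
V = 0.132025*7.9 = 1.043 m^3

1.043


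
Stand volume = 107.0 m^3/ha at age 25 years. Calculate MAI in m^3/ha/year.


Formula: MAI = Total Volume / Stand Age
MAI = 107.0 m^3/ha / 25 years
MAI = 4.28 m^3/ha/year

4.28


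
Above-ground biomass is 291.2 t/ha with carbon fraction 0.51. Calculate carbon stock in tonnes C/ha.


Formula: Carbon Stock = Biomass * Carbon Fraction
C = 291.2 t/ha * 0.51
C = 148.5 t C/ha

148.5


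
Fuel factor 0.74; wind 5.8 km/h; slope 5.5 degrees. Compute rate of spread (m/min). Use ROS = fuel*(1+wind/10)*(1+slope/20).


Formula: ROS = fuel * (1 + wind/10) * (1 + slope/20)
Wind factor = 1 + 5.8/10 = 1.58
Slope factor = 1 + 5.5/20 = 1.275
ROS = 0.74 * 1.58 * 1.275 = 1.49 m/min

1.49


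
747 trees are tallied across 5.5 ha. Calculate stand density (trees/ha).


Formula: Stand Density = N_trees / Area_ha
Density = 747 trees / 5.5 ha
Density = 136 trees/ha

136


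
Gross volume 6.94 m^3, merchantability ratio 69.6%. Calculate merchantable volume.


Formula: MV = V_total * (merchantable_pct / 100)
Merchantable fraction = 69.6% / 100 = 0.696
MV = 6.94 m^3 * 0.696 = 4.83 m^3

4.83


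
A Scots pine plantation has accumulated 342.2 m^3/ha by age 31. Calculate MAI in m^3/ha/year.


Formula: MAI = Total Volume / Stand Age
MAI = 342.2 m^3/ha / 31 years
MAI = 11.04 m^3/ha/year

11.04


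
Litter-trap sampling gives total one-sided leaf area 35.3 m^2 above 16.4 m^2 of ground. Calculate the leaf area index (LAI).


Formula: LAI = total leaf area / ground area  (dimensionless)
LAI = 35.3 m^2 / 16.4 m^2
LAI = 2.15

2.15


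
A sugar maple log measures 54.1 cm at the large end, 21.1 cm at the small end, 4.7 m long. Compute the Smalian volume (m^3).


Smalian: V = (A1 + A2)/2 * L,  A = pi*(D/200)^2
A1 = pi*(54.1/200)^2 = 0.229871 m^2
A2 = pi*(21.1/200)^2 = 0.034967 m^2
V = (0.229871+0.034967)/2*4.7 = 0.6224 m^3

0.6224


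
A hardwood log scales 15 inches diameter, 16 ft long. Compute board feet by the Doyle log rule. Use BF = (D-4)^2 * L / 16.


Doyle: BF = (D - 4)^2 * L / 16
Adjusted diameter = 15 - 4 = 11 in
(D-4)^2 = 11^2 = 121
BF = 121 * 16 / 16 = 121 BF

121


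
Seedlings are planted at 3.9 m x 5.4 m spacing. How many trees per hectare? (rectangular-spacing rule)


Formula: TPH = 10000 m^2/ha / (spacing_x * spacing_y)
Area per tree = 3.9 m * 5.4 m = 21.06 m^2
TPH = 10000 / 21.06 = 475 trees/ha

475


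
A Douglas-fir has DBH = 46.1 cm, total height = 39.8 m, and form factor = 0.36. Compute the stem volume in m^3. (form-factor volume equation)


Formula: V = pi * (DBH/200)^2 * H * ff
Radius = DBH/200 = 46.1/200 = 0.2305 m
Radius^2 = 0.2305^2 = 0.05313025 m^2
V = pi * 0.05313025 * 39.8 * 0.36
V = 2.392 m^3

2.392


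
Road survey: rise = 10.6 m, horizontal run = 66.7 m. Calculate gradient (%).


Formula: Gradient = rise / run * 100
Gradient = 10.6 / 66.7 * 100 = 15.9%

15.9


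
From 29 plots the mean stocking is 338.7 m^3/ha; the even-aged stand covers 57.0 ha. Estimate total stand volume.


Formula: Total Volume = Mean Volume per ha * Total Area
Total Volume = 338.7 m^3/ha * 57.0 ha
Total Volume = 19306 m^3

19306


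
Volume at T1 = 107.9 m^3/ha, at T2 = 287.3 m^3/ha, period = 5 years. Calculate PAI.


Formula: PAI = (V_T2 - V_T1) / (T2 - T1)
Volume increment = 287.3 - 107.9 = 179.4 m^3/ha
PAI = 179.4 / 5 = 35.88 m^3/ha/year

35.88


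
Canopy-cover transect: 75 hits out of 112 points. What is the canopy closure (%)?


Formula: Canopy closure = covered points / total points * 100
Closure = 75 / 112 * 100
Closure = 0.6696 * 100 = 67.0%

67.0


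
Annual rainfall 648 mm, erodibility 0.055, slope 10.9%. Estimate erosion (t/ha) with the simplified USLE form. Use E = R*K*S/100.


Formula: E = R * K * S / 100  (simplified USLE)
R * K = 648 * 0.055 = 35.64
E = 35.64 * 10.9 / 100 = 3.88 t/ha

3.88


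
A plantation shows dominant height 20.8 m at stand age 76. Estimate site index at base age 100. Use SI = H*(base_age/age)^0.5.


Formula: SI = H_dom * (base_age / age)^0.5
Age ratio = 100 / 76 = 1.31579
sqrt(age_ratio) = 1.14708
SI = 20.8 * 1.14708 = 23.9 m

23.9


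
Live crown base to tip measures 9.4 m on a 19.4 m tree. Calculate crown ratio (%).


Formula: Crown Ratio = (Crown Length / Total Height) * 100
CR = (9.4 m / 19.4 m) * 100
CR = 0.4845 * 100 = 48.5%

48.5


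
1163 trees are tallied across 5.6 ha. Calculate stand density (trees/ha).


Formula: Stand Density = N_trees / Area_ha
Density = 1163 trees / 5.6 ha
Density = 208 trees/ha

208


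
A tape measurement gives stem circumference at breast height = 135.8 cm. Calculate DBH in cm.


Formula: DBH = C / pi
DBH = 135.8 / pi
pi = 3.14159...
DBH = 43.2 cm

43.2


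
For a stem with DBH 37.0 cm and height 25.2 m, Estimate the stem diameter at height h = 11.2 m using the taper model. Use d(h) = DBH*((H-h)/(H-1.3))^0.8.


Taper: d(h) = DBH * ((H - h) / (H - 1.3))^0.8
Numerator = H - h = 25.2 - 11.2 = 14.0 m
Denominator = H - 1.3 = 25.2 - 1.3 = 23.9 m
Ratio = 14.0 / 23.9 = 0.58577
d = 37.0 * 0.58577^0.8 = 24.1 cm

24.1


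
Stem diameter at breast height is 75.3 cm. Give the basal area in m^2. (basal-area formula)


Formula: BA = pi * (DBH/2)^2 / 10000  (cm^2 to m^2)
Radius = DBH/2 = 75.3/2 = 37.65 cm
BA = pi * 37.65^2 / 10000
   = 4453.2783 cm^2 / 10000
   = 0.4453 m^2

0.4453


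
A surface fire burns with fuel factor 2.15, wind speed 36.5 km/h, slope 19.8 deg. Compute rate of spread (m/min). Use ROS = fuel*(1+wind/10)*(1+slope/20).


Formula: ROS = fuel * (1 + wind/10) * (1 + slope/20)
Wind factor = 1 + 36.5/10 = 4.65
Slope factor = 1 + 19.8/20 = 1.99
ROS = 2.15 * 4.65 * 1.99 = 19.9 m/min

19.9


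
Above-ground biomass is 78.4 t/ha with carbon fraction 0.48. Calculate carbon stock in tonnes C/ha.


Formula: Carbon Stock = Biomass * Carbon Fraction
C = 78.4 t/ha * 0.48
C = 37.6 t C/ha

37.6


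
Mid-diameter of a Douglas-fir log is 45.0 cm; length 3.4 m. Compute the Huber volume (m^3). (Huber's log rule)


Huber: V = Am * L,  Am = pi*(Dm/200)^2
Am = pi*(45.0/200)^2 = 0.159043 m^2
V = 0.159043*3.4 = 0.5407 m^3

0.5407


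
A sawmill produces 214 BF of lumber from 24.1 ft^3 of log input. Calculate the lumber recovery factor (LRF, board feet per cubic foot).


Formula: LRF = Lumber Output (BF) / Log Input (ft^3)
LRF = 214 BF / 24.1 ft^3
LRF = 8.88 BF/ft^3

8.88


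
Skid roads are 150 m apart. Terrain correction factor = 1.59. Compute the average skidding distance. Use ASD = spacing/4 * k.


Formula: ASD = (spacing / 4) * correction
Uncorrected distance = spacing / 4 = 150 / 4 = 37.5 m
ASD = 37.5 * 1.59 = 60 m

60


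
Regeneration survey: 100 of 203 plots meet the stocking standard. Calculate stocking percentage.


Formula: Stocking % = stocked plots / total plots * 100
Stocking = 100 / 203 * 100
Stocking = 0.4926 * 100 = 49.3%

49.3


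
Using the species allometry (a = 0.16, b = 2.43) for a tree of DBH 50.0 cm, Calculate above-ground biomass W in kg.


Formula: W = a * DBH^b  (allometric power law)
DBH^b = 50.0^2.43 = 13443.0282
W = 0.16 * 13443.0282 = 2150.9 kg

2150.9


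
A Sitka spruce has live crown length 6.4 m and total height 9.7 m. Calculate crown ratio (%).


Formula: Crown Ratio = (Crown Length / Total Height) * 100
CR = (6.4 m / 9.7 m) * 100
CR = 0.6598 * 100 = 66.0%

66.0


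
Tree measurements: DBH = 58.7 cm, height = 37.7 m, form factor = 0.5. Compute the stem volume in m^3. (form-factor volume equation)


Formula: V = pi * (DBH/200)^2 * H * ff
Radius = DBH/200 = 58.7/200 = 0.2935 m
Radius^2 = 0.2935^2 = 0.08614225 m^2
V = pi * 0.08614225 * 37.7 * 0.5
V = 5.101 m^3

5.101


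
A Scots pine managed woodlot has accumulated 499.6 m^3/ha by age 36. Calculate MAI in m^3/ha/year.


Formula: MAI = Total Volume / Stand Age
MAI = 499.6 m^3/ha / 36 years
MAI = 13.88 m^3/ha/year

13.88


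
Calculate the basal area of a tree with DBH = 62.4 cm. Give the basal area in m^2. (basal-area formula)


Formula: BA = pi * (DBH/2)^2 / 10000  (cm^2 to m^2)
Radius = DBH/2 = 62.4/2 = 31.2 cm
BA = pi * 31.2^2 / 10000
   = 3058.152 cm^2 / 10000
   = 0.3058 m^2

0.3058


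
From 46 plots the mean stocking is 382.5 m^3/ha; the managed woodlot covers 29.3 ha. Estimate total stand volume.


Formula: Total Volume = Mean Volume per ha * Total Area
Total Volume = 382.5 m^3/ha * 29.3 ha
Total Volume = 11207 m^3

11207


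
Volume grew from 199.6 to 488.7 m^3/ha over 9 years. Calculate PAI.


Formula: PAI = (V_T2 - V_T1) / (T2 - T1)
Volume increment = 488.7 - 199.6 = 289.1 m^3/ha
PAI = 289.1 / 9 = 32.12 m^3/ha/year

32.12


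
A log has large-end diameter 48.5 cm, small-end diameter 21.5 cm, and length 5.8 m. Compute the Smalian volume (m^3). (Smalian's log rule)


Smalian: V = (A1 + A2)/2 * L,  A = pi*(D/200)^2
A1 = pi*(48.5/200)^2 = 0.184745 m^2
A2 = pi*(21.5/200)^2 = 0.036305 m^2
V = (0.184745+0.036305)/2*5.8 = 0.641 m^3

0.641


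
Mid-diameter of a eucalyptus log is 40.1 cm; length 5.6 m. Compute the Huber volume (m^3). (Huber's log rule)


Huber: V = Am * L,  Am = pi*(Dm/200)^2
Am = pi*(40.1/200)^2 = 0.126293 m^2
V = 0.126293*5.6 = 0.7072 m^3

0.7072


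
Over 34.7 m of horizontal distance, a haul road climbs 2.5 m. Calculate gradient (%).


Formula: Gradient = rise / run * 100
Gradient = 2.5 / 34.7 * 100 = 7.2%

7.2


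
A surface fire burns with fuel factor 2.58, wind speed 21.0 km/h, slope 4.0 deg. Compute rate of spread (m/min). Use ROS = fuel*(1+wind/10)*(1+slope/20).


Formula: ROS = fuel * (1 + wind/10) * (1 + slope/20)
Wind factor = 1 + 21.0/10 = 3.1
Slope factor = 1 + 4.0/20 = 1.2
ROS = 2.58 * 3.1 * 1.2 = 9.6 m/min

9.6


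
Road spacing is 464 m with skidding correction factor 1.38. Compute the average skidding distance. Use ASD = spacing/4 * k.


Formula: ASD = (spacing / 4) * correction
Uncorrected distance = spacing / 4 = 464 / 4 = 116 m
ASD = 116 * 1.38 = 160 m

160


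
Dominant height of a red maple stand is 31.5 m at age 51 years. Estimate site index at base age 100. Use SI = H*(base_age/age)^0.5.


Formula: SI = H_dom * (base_age / age)^0.5
Age ratio = 100 / 51 = 1.96078
sqrt(age_ratio) = 1.40028
SI = 31.5 * 1.40028 = 44.1 m

44.1


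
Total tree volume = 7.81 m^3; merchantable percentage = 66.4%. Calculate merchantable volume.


Formula: MV = V_total * (merchantable_pct / 100)
Merchantable fraction = 66.4% / 100 = 0.664
MV = 7.81 m^3 * 0.664 = 5.186 m^3

5.186


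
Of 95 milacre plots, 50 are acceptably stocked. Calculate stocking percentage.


Formula: Stocking % = stocked plots / total plots * 100
Stocking = 50 / 95 * 100
Stocking = 0.5263 * 100 = 52.6%

52.6


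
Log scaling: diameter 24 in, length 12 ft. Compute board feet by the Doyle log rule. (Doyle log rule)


Doyle: BF = (D - 4)^2 * L / 16
Adjusted diameter = 24 - 4 = 20 in
(D-4)^2 = 20^2 = 400
BF = 400 * 12 / 16 = 300 BF

300


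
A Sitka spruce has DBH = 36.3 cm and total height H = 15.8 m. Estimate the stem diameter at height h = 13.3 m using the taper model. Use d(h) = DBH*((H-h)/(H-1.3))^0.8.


Taper: d(h) = DBH * ((H - h) / (H - 1.3))^0.8
Numerator = H - h = 15.8 - 13.3 = 2.5 m
Denominator = H - 1.3 = 15.8 - 1.3 = 14.5 m
Ratio = 2.5 / 14.5 = 0.17241
d = 36.3 * 0.17241^0.8 = 8.9 cm

8.9


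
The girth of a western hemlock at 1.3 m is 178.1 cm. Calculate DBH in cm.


Formula: DBH = C / pi
DBH = 178.1 / pi
pi = 3.14159...
DBH = 56.7 cm

56.7


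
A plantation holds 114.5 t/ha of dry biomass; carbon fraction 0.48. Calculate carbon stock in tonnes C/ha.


Formula: Carbon Stock = Biomass * Carbon Fraction
C = 114.5 t/ha * 0.48
C = 55.0 t C/ha

55.0


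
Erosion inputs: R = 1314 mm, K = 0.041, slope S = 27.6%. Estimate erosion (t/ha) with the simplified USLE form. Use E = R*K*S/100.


Formula: E = R * K * S / 100  (simplified USLE)
R * K = 1314 * 0.041 = 53.874
E = 53.874 * 27.6 / 100 = 14.87 t/ha

14.87


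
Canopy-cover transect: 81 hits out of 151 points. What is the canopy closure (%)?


Formula: Canopy closure = covered points / total points * 100
Closure = 81 / 151 * 100
Closure = 0.5364 * 100 = 53.6%

53.6


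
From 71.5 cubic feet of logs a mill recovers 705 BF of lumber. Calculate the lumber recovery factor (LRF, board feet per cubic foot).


Formula: LRF = Lumber Output (BF) / Log Input (ft^3)
LRF = 705 BF / 71.5 ft^3
LRF = 9.86 BF/ft^3

9.86


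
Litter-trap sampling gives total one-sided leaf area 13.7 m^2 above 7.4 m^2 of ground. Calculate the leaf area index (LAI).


Formula: LAI = total leaf area / ground area  (dimensionless)
LAI = 13.7 m^2 / 7.4 m^2
LAI = 1.85

1.85


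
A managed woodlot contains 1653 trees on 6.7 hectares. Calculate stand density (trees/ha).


Formula: Stand Density = N_trees / Area_ha
Density = 1653 trees / 6.7 ha
Density = 247 trees/ha

247


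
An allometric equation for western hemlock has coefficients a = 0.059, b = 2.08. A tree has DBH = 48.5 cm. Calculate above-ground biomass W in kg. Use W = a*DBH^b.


Formula: W = a * DBH^b  (allometric power law)
DBH^b = 48.5^2.08 = 3208.8012
W = 0.059 * 3208.8012 = 189.3 kg

189.3


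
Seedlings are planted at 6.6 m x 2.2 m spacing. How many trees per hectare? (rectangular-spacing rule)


Formula: TPH = 10000 m^2/ha / (spacing_x * spacing_y)
Area per tree = 6.6 m * 2.2 m = 14.52 m^2
TPH = 10000 / 14.52 = 689 trees/ha

689


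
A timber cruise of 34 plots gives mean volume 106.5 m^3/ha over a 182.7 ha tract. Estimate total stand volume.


Formula: Total Volume = Mean Volume per ha * Total Area
Total Volume = 106.5 m^3/ha * 182.7 ha
Total Volume = 19458 m^3

19458


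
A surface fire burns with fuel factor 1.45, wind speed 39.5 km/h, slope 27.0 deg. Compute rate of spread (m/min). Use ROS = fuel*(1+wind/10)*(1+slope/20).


Formula: ROS = fuel * (1 + wind/10) * (1 + slope/20)
Wind factor = 1 + 39.5/10 = 4.95
Slope factor = 1 + 27.0/20 = 2.35
ROS = 1.45 * 4.95 * 2.35 = 16.87 m/min

16.87


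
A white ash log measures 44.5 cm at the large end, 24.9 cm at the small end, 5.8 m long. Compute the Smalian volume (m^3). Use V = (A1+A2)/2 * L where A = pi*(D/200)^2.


Smalian: V = (A1 + A2)/2 * L,  A = pi*(D/200)^2
A1 = pi*(44.5/200)^2 = 0.155528 m^2
A2 = pi*(24.9/200)^2 = 0.048695 m^2
V = (0.155528+0.048695)/2*5.8 = 0.5922 m^3

0.5922


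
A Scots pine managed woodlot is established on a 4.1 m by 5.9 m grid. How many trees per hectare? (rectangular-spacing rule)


Formula: TPH = 10000 m^2/ha / (spacing_x * spacing_y)
Area per tree = 4.1 m * 5.9 m = 24.19 m^2
TPH = 10000 / 24.19 = 413 trees/ha

413


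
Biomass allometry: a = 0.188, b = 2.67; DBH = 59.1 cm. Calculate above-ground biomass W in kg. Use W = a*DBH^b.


Formula: W = a * DBH^b  (allometric power law)
DBH^b = 59.1^2.67 = 53720.3179
W = 0.188 * 53720.3179 = 10099.4 kg

10099.4


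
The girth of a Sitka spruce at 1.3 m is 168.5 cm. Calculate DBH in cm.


Formula: DBH = C / pi
DBH = 168.5 / pi
pi = 3.14159...
DBH = 53.6 cm

53.6


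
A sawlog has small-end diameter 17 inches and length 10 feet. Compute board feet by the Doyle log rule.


Doyle: BF = (D - 4)^2 * L / 16
Adjusted diameter = 17 - 4 = 13 in
(D-4)^2 = 13^2 = 169
BF = 169 * 10 / 16 = 106 BF

106


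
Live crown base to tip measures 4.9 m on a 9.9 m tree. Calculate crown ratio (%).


Formula: Crown Ratio = (Crown Length / Total Height) * 100
CR = (4.9 m / 9.9 m) * 100
CR = 0.4949 * 100 = 49.5%

49.5


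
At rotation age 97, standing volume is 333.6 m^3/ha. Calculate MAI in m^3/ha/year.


Formula: MAI = Total Volume / Stand Age
MAI = 333.6 m^3/ha / 97 years
MAI = 3.44 m^3/ha/year

3.44


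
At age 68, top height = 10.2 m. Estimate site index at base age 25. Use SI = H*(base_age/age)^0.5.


Formula: SI = H_dom * (base_age / age)^0.5
Age ratio = 25 / 68 = 0.36765
sqrt(age_ratio) = 0.60634
SI = 10.2 * 0.60634 = 6.2 m

6.2


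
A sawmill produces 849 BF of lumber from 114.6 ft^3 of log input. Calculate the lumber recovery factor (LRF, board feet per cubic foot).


Formula: LRF = Lumber Output (BF) / Log Input (ft^3)
LRF = 849 BF / 114.6 ft^3
LRF = 7.41 BF/ft^3

7.41


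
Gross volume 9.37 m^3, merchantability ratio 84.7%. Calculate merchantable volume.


Formula: MV = V_total * (merchantable_pct / 100)
Merchantable fraction = 84.7% / 100 = 0.847
MV = 9.37 m^3 * 0.847 = 7.936 m^3

7.936


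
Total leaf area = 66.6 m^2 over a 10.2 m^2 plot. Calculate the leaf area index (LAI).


Formula: LAI = total leaf area / ground area  (dimensionless)
LAI = 66.6 m^2 / 10.2 m^2
LAI = 6.53

6.53


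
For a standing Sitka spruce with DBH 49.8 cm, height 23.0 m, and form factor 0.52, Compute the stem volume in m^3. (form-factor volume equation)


Formula: V = pi * (DBH/200)^2 * H * ff
Radius = DBH/200 = 49.8/200 = 0.249 m
Radius^2 = 0.249^2 = 0.062001 m^2
V = pi * 0.062001 * 23.0 * 0.52
V = 2.33 m^3

2.33


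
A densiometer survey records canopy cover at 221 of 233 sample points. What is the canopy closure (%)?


Formula: Canopy closure = covered points / total points * 100
Closure = 221 / 233 * 100
Closure = 0.9485 * 100 = 94.8%

94.8
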